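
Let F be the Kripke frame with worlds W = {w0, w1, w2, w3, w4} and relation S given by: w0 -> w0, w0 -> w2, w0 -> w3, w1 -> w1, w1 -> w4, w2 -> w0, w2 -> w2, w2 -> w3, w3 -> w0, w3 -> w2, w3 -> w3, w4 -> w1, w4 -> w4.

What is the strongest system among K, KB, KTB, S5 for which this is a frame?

Symmetric (axiom B): yes — every pair in S has its reverse in S.
Reflexive (axiom T): yes — every world is S-related to itself.
Euclidean (axiom 5): yes — any two successors of a common world are S-related.
So F validates K, KB, KTB, S5. The strongest is S5.

S5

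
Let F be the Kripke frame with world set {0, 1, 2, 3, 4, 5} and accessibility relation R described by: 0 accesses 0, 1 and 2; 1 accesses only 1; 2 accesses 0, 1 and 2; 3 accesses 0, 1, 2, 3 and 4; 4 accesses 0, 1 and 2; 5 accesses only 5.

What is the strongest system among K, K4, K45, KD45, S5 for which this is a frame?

Transitive (axiom 4): yes — every two-step R-path is closed by a direct edge.
Euclidean (axiom 5): no — 0 R 1 and 0 R 2, but not 1 R 2.
Serial (axiom D): yes — every world has a successor (e.g. 0 R 0).
Reflexive (axiom T): no — 4 is not related to itself.
So F validates K, K4; K45 would additionally require R to be Euclidean. The strongest is K4.

K4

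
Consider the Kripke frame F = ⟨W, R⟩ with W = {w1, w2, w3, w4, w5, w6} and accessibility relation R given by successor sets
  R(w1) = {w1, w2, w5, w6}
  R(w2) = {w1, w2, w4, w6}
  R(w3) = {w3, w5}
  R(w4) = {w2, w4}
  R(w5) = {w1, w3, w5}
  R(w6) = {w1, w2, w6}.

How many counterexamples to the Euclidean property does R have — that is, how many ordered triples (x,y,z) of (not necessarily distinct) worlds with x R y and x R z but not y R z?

10

Enumerating: (w1,w2,w5), (w1,w5,w2), (w1,w5,w6), (w1,w6,w5), (w2,w1,w4), (w2,w4,w1), (w2,w4,w6), (w2,w6,w4), (w5,w1,w3), (w5,w3,w1).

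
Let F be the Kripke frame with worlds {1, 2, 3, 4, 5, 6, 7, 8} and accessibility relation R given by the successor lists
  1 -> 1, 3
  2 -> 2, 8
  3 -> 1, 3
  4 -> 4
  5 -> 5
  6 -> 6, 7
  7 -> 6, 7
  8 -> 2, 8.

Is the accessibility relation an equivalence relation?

Yes

Reflexive: yes — every world is R-related to itself.
Symmetric: yes — every pair in R has its reverse in R.
Transitive: yes — every two-step R-path is closed by a direct edge.
So R is an equivalence relation.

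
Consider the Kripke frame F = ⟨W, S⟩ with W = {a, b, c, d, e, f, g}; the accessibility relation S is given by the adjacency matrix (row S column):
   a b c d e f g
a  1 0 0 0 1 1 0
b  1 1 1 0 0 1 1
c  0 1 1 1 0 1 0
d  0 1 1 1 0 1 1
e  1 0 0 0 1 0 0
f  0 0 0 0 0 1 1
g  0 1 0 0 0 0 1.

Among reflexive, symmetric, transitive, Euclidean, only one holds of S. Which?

reflexive

Reflexive: yes — every world is S-related to itself.
Symmetric: no — a S f but not f S a.
Transitive: no — a S f and f S g, but not a S g.
Euclidean: no — a S e and a S f, but not e S f.
Only reflexive holds.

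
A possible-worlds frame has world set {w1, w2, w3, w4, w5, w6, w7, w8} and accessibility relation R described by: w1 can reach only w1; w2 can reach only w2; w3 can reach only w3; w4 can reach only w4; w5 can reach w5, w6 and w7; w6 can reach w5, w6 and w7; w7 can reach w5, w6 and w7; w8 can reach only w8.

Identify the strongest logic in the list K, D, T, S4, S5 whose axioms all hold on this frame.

S5

Serial (axiom D): yes — every world has a successor (e.g. w1 R w1).
Reflexive (axiom T): yes — every world is R-related to itself.
Transitive (axiom 4): yes — every two-step R-path is closed by a direct edge.
Euclidean (axiom 5): yes — any two successors of a common world are R-related.
So F validates K, D, T, S4, S5. The strongest is S5.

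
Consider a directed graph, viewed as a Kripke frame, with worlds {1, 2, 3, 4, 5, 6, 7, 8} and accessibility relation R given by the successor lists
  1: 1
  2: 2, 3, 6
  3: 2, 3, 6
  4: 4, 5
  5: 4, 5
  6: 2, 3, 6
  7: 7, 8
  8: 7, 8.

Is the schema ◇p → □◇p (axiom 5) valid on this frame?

Yes

By correspondence theory, 5 is valid on a frame iff R is Euclidean.
Euclidean: yes — any two successors of a common world are R-related.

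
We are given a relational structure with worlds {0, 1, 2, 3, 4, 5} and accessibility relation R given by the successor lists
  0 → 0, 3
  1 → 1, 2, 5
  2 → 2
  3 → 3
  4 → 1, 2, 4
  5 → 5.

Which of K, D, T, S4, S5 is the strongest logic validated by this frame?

T

Serial (axiom D): yes — every world has a successor (e.g. 0 R 0).
Reflexive (axiom T): yes — every world is R-related to itself.
Transitive (axiom 4): no — 4 R 1 and 1 R 5, but not 4 R 5.
Euclidean (axiom 5): no — 1 R 2 and 1 R 5, but not 2 R 5.
So F validates K, D, T; S4 would additionally require R to be transitive. The strongest is T.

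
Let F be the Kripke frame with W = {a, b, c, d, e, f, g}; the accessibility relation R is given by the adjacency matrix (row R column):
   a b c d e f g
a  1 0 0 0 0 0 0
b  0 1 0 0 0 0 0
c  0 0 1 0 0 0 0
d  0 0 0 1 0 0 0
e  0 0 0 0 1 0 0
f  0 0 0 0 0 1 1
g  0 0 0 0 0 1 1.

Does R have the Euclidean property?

Euclidean: yes — any two successors of a common world are R-related.

Yes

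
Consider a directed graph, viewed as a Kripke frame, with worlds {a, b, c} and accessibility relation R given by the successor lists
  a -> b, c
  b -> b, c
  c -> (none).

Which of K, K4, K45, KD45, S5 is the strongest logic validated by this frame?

Transitive (axiom 4): yes — every two-step R-path is closed by a direct edge.
Euclidean (axiom 5): no — a R c and a R b, but not c R b.
Serial (axiom D): no — c has no R-successor.
Reflexive (axiom T): no — a is not related to itself.
So F validates K, K4; K45 would additionally require R to be Euclidean. The strongest is K4.

K4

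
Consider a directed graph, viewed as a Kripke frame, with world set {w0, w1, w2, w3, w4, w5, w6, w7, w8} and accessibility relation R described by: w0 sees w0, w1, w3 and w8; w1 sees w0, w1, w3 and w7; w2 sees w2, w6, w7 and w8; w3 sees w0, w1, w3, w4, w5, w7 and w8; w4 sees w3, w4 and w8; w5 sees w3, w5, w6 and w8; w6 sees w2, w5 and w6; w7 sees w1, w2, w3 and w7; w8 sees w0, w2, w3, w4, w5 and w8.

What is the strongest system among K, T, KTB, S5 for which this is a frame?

KTB

Reflexive (axiom T): yes — every world is R-related to itself.
Symmetric (axiom B): yes — every pair in R has its reverse in R.
Euclidean (axiom 5): no — w0 R w1 and w0 R w8, but not w1 R w8.
So F validates K, T, KTB; S5 would additionally require R to be Euclidean. The strongest is KTB.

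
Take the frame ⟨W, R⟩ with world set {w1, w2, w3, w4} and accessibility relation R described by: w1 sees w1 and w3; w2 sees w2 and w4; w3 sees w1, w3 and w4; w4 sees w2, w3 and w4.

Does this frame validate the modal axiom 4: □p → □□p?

No

By correspondence theory, 4 is valid on a frame iff R is transitive.
Transitive: no — w1 R w3 and w3 R w4, but not w1 R w4.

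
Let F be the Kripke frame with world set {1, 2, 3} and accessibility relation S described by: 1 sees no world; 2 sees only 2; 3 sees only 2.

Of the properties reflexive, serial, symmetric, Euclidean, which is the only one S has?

Euclidean

Reflexive: no — 1 is not related to itself.
Serial: no — 1 has no S-successor.
Symmetric: no — 3 S 2 but not 2 S 3.
Euclidean: yes — any two successors of a common world are S-related.
Only Euclidean holds.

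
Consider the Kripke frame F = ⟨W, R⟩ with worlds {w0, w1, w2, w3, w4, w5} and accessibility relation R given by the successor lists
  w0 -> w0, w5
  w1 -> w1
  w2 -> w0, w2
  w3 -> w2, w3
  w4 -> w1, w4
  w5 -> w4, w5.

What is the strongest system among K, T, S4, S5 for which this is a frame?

Reflexive (axiom T): yes — every world is R-related to itself.
Transitive (axiom 4): no — w0 R w5 and w5 R w4, but not w0 R w4.
Euclidean (axiom 5): no — w0 R w5 and w0 R w0, but not w5 R w0.
So F validates K, T; S4 would additionally require R to be transitive. The strongest is T.

T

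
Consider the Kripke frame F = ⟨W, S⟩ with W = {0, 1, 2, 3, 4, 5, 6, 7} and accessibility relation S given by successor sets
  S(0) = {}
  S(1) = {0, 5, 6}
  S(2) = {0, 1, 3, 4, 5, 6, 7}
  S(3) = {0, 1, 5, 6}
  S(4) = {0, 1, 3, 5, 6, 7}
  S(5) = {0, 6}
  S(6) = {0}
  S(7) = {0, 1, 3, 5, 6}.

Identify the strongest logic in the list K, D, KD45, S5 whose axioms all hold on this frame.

K

Serial (axiom D): no — 0 has no S-successor.
Euclidean (axiom 5): no — 1 S 0 and 1 S 5, but not 0 S 5.
Transitive (axiom 4): yes — every two-step S-path is closed by a direct edge.
Reflexive (axiom T): no — 0 is not related to itself.
So F validates K; D would additionally require S to be serial. The strongest is K.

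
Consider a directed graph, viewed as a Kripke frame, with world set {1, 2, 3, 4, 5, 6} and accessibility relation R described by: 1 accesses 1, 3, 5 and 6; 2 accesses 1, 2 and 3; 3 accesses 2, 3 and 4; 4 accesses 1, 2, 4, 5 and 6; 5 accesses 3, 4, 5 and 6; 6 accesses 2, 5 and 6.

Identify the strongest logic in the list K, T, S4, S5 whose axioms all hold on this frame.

T

Reflexive (axiom T): yes — every world is R-related to itself.
Transitive (axiom 4): no — 1 R 3 and 3 R 2, but not 1 R 2.
Euclidean (axiom 5): no — 1 R 3 and 1 R 5, but not 3 R 5.
So F validates K, T; S4 would additionally require R to be transitive. The strongest is T.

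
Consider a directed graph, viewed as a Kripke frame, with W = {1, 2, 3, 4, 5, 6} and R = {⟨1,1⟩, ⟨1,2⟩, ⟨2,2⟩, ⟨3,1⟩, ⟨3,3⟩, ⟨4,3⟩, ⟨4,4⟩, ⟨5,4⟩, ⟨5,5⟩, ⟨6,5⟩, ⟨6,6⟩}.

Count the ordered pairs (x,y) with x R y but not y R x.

5

Enumerating: (1,2), (3,1), (4,3), (5,4), (6,5).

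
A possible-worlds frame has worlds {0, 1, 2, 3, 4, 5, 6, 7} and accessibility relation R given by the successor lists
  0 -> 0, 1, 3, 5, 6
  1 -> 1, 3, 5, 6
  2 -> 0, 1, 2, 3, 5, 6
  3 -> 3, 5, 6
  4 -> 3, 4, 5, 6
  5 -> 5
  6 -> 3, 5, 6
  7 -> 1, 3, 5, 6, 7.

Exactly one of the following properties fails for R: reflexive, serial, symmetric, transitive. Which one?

symmetric

Reflexive: yes — every world is R-related to itself.
Serial: yes — every world has a successor (e.g. 0 R 0).
Symmetric: no — 0 R 1 but not 1 R 0.
Transitive: yes — every two-step R-path is closed by a direct edge.
Only symmetric fails.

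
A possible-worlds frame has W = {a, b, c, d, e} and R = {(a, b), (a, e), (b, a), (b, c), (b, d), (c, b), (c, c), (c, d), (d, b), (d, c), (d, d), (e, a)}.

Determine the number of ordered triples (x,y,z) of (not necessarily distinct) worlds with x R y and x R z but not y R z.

12

Enumerating: (a,b,b), (a,b,e), (a,e,b), (a,e,e), (b,a,a), (b,a,c), (b,a,d), (b,c,a), (b,d,a), (c,b,b), (d,b,b), (e,a,a).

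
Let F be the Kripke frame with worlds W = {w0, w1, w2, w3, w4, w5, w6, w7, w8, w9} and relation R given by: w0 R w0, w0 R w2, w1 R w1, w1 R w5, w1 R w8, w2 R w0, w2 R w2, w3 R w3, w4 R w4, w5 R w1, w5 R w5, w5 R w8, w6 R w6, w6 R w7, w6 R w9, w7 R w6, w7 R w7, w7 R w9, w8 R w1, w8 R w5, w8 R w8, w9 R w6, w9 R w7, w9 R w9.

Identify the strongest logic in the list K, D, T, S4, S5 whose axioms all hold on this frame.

Serial (axiom D): yes — every world has a successor (e.g. w0 R w0).
Reflexive (axiom T): yes — every world is R-related to itself.
Transitive (axiom 4): yes — every two-step R-path is closed by a direct edge.
Euclidean (axiom 5): yes — any two successors of a common world are R-related.
So F validates K, D, T, S4, S5. The strongest is S5.

S5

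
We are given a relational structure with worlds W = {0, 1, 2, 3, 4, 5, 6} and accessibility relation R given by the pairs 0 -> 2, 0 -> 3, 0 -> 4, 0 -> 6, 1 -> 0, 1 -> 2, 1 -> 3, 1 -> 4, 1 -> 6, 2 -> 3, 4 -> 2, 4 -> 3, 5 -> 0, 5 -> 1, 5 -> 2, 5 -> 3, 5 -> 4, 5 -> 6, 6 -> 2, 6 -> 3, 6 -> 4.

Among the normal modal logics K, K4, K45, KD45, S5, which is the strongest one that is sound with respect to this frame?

K4

Transitive (axiom 4): yes — every two-step R-path is closed by a direct edge.
Euclidean (axiom 5): no — 0 R 2 and 0 R 4, but not 2 R 4.
Serial (axiom D): no — 3 has no R-successor.
Reflexive (axiom T): no — 0 is not related to itself.
So F validates K, K4; K45 would additionally require R to be Euclidean. The strongest is K4.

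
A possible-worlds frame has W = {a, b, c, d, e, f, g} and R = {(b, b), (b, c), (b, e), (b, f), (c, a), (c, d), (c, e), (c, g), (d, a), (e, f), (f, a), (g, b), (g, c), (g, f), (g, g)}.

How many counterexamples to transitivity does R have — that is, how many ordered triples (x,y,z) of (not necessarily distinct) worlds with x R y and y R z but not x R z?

Enumerating: (b,c,a), (b,c,d), (b,c,g), (b,f,a), (c,e,f), (c,g,b), (c,g,c), (c,g,f), (e,f,a), (g,b,e), (g,c,a), (g,c,d), (g,c,e), (g,f,a).

14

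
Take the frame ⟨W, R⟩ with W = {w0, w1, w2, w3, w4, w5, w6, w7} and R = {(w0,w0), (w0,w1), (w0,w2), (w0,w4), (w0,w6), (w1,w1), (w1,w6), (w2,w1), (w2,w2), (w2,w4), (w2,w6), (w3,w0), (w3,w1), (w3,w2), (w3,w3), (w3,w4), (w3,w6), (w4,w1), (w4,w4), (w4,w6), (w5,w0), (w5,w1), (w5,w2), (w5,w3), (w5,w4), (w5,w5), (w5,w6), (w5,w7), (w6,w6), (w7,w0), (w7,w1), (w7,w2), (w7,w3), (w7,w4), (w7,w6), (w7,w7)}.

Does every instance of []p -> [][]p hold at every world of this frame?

By correspondence theory, 4 is valid on a frame iff R is transitive.
Transitive: yes — every two-step R-path is closed by a direct edge.

Yes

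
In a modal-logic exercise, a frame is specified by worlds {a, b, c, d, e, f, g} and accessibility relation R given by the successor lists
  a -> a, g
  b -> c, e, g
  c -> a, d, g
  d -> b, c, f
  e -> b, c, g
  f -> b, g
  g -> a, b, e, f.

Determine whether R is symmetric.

Symmetric: no — b R c but not c R b.

No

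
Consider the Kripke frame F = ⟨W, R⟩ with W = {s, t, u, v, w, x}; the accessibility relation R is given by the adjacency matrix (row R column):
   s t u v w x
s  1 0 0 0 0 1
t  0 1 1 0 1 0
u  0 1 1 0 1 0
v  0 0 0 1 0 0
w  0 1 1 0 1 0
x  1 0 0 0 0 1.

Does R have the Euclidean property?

Yes

Euclidean: yes — any two successors of a common world are R-related.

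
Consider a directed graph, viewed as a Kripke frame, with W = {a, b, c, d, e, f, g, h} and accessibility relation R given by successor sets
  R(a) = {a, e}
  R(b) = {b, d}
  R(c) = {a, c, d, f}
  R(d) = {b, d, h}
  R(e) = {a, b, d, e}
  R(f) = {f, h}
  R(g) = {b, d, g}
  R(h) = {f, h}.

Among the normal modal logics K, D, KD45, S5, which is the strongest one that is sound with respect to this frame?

D

Serial (axiom D): yes — every world has a successor (e.g. a R a).
Euclidean (axiom 5): no — c R a and c R d, but not a R d.
Transitive (axiom 4): no — a R e and e R b, but not a R b.
Reflexive (axiom T): yes — every world is R-related to itself.
So F validates K, D; KD45 would additionally require R to be Euclidean and transitive. The strongest is D.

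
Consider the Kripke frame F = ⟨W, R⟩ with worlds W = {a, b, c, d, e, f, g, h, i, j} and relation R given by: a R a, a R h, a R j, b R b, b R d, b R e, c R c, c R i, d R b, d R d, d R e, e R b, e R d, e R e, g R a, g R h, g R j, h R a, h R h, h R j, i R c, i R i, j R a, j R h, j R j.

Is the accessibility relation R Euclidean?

Euclidean: yes — any two successors of a common world are R-related.

Yes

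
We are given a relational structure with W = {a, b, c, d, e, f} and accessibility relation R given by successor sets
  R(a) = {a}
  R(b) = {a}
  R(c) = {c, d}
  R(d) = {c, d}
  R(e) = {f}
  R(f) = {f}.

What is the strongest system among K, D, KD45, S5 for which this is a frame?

Serial (axiom D): yes — every world has a successor (e.g. a R a).
Euclidean (axiom 5): yes — any two successors of a common world are R-related.
Transitive (axiom 4): yes — every two-step R-path is closed by a direct edge.
Reflexive (axiom T): no — b is not related to itself.
So F validates K, D, KD45; S5 would additionally require R to be reflexive. The strongest is KD45.

KD45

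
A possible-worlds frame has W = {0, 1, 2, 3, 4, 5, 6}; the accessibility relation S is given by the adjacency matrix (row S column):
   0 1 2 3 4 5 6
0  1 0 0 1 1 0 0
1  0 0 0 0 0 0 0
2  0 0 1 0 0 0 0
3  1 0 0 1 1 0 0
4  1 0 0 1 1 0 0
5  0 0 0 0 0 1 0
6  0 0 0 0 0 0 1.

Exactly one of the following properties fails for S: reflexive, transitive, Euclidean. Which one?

reflexive

Reflexive: no — 1 is not related to itself.
Transitive: yes — every two-step S-path is closed by a direct edge.
Euclidean: yes — any two successors of a common world are S-related.
Only reflexive fails.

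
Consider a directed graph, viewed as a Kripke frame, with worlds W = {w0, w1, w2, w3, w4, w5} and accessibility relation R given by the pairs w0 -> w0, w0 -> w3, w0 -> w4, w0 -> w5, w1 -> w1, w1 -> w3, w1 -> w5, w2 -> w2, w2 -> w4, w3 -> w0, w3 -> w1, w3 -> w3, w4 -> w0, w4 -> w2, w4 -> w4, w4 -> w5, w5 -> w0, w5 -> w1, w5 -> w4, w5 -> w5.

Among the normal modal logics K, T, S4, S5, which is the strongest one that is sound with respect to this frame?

T

Reflexive (axiom T): yes — every world is R-related to itself.
Transitive (axiom 4): no — w0 R w3 and w3 R w1, but not w0 R w1.
Euclidean (axiom 5): no — w0 R w3 and w0 R w4, but not w3 R w4.
So F validates K, T; S4 would additionally require R to be transitive. The strongest is T.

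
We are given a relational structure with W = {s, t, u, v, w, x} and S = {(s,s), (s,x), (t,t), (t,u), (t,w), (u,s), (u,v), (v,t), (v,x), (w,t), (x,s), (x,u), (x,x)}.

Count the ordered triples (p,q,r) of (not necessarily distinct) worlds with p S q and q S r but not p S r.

Enumerating: (s,x,u), (t,u,s), (t,u,v), (u,s,x), (u,v,t), (u,v,x), (v,t,u), (v,t,w), (v,x,s), (v,x,u), (w,t,u), (w,t,w), (x,u,v).

13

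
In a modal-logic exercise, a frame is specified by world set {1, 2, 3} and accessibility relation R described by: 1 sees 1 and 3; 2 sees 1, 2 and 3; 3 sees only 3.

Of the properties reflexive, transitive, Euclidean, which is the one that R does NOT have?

Reflexive: yes — every world is R-related to itself.
Transitive: yes — every two-step R-path is closed by a direct edge.
Euclidean: no — 2 R 3 and 2 R 1, but not 3 R 1.
Only Euclidean fails.

Euclidean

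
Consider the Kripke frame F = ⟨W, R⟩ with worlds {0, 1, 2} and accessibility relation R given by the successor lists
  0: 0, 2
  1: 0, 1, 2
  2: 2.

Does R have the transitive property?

Yes

Transitive: yes — every two-step R-path is closed by a direct edge.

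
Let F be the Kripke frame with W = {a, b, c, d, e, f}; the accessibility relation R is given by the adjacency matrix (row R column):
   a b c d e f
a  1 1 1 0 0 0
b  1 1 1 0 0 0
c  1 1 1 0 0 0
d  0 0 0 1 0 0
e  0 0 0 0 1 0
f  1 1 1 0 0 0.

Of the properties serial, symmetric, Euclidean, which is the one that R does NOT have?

symmetric

Serial: yes — every world has a successor (e.g. a R a).
Symmetric: no — f R a but not a R f.
Euclidean: yes — any two successors of a common world are R-related.
Only symmetric fails.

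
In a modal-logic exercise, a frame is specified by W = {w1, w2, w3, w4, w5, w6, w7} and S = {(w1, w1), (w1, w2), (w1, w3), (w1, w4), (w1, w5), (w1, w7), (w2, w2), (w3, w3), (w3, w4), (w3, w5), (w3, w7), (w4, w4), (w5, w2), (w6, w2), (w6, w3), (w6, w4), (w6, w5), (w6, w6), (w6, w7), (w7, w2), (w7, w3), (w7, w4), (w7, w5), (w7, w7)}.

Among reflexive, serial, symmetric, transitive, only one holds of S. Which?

serial

Reflexive: no — w5 is not related to itself.
Serial: yes — every world has a successor (e.g. w1 S w1).
Symmetric: no — w1 S w2 but not w2 S w1.
Transitive: no — w3 S w5 and w5 S w2, but not w3 S w2.
Only serial holds.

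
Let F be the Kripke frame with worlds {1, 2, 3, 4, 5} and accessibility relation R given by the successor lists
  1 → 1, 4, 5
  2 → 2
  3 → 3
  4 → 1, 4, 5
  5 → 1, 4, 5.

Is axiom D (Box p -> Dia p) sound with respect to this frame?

Yes

Axiom D corresponds to the accessibility relation being serial.
Serial: yes — every world has a successor (e.g. 1 R 1).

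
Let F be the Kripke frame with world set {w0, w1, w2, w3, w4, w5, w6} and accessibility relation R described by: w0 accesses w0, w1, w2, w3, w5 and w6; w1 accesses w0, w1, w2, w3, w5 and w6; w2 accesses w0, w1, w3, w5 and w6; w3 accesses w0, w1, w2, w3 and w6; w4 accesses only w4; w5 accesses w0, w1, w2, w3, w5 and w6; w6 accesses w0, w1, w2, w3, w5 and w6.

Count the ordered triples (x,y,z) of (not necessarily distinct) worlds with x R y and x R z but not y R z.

10

Enumerating: (w0,w2,w2), (w0,w3,w5), (w1,w2,w2), (w1,w3,w5), (w2,w3,w5), (w3,w2,w2), (w5,w2,w2), (w5,w3,w5), (w6,w2,w2), (w6,w3,w5).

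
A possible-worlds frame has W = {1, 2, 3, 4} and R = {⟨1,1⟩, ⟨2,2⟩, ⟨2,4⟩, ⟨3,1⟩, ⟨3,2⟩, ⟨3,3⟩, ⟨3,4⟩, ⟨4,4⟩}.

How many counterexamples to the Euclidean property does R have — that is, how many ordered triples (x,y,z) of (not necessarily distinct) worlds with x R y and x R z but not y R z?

9

Enumerating: (2,4,2), (3,1,2), (3,1,3), (3,1,4), (3,2,1), (3,2,3), (3,4,1), (3,4,2), (3,4,3).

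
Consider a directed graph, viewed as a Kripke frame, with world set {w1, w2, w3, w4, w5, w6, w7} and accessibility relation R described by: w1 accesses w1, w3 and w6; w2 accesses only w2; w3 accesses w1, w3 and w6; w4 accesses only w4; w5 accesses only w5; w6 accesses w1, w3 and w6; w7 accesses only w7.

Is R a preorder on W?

Reflexive: yes — every world is R-related to itself.
Transitive: yes — every two-step R-path is closed by a direct edge.
So R is a preorder.

Yes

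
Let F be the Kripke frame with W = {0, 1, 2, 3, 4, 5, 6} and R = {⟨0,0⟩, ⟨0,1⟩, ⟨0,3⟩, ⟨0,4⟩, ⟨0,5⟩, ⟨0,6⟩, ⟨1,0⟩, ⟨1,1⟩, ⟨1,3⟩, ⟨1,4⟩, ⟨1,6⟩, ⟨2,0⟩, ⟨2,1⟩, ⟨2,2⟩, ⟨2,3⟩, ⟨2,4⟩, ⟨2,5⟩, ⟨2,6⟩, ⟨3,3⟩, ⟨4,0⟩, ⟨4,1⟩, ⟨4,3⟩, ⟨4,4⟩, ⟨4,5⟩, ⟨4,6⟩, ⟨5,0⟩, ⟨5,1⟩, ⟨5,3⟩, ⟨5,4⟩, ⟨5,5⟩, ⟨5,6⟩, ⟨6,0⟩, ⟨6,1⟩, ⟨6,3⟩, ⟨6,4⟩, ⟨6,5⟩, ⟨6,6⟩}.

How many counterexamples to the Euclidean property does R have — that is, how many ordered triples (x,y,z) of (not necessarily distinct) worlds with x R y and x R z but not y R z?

Enumerating: (0,1,5), (0,3,0), (0,3,1), (0,3,4), (0,3,5), (0,3,6), (1,3,0), (1,3,1), (1,3,4), (1,3,6), (2,0,2), (2,1,2), … and 28 more.
Total: 40.

40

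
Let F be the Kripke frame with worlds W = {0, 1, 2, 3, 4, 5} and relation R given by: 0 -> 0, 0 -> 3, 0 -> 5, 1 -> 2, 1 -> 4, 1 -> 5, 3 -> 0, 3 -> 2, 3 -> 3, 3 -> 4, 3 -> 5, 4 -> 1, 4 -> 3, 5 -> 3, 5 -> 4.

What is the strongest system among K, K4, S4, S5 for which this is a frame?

K

Transitive (axiom 4): no — 0 R 3 and 3 R 2, but not 0 R 2.
Reflexive (axiom T): no — 1 is not related to itself.
Euclidean (axiom 5): no — 1 R 2 and 1 R 4, but not 2 R 4.
So F validates K; K4 would additionally require R to be transitive. The strongest is K.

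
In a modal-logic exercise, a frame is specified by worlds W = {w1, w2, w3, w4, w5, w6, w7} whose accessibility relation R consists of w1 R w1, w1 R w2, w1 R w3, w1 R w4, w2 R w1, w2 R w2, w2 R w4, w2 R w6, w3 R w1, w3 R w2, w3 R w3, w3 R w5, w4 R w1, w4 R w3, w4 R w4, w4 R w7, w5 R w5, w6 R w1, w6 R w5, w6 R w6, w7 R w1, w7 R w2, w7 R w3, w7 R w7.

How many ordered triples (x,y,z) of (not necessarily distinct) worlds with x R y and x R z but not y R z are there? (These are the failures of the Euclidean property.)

Enumerating: (w1,w2,w3), (w1,w3,w4), (w1,w4,w2), (w2,w1,w6), (w2,w4,w2), (w2,w4,w6), (w2,w6,w2), (w2,w6,w4), (w3,w1,w5), (w3,w2,w3), (w3,w2,w5), (w3,w5,w1), … and 14 more.
Total: 26.

26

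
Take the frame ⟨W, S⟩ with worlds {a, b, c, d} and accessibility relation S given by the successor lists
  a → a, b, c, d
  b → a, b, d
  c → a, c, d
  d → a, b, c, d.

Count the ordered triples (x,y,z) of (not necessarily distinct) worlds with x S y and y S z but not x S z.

4

Enumerating: (b,a,c), (b,d,c), (c,a,b), (c,d,b).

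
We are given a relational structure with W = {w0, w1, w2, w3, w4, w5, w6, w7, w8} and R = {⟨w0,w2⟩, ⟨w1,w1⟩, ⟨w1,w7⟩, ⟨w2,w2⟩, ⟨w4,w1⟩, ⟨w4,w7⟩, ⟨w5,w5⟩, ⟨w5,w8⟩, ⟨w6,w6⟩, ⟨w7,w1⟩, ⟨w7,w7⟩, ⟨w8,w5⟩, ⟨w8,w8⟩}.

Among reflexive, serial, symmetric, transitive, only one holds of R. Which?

Reflexive: no — w0 is not related to itself.
Serial: no — w3 has no R-successor.
Symmetric: no — w0 R w2 but not w2 R w0.
Transitive: yes — every two-step R-path is closed by a direct edge.
Only transitive holds.

transitive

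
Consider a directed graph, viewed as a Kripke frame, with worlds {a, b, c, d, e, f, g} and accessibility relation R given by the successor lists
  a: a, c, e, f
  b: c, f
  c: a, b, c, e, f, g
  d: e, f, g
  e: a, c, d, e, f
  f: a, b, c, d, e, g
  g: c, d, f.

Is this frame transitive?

Transitive: no — a R c and c R b, but not a R b.

No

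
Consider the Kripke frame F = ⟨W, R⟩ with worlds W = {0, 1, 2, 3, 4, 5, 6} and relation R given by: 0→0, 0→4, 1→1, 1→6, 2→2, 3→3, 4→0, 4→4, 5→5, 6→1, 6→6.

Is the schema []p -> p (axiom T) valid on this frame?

Yes

Axiom T corresponds to the accessibility relation being reflexive.
Reflexive: yes — every world is R-related to itself.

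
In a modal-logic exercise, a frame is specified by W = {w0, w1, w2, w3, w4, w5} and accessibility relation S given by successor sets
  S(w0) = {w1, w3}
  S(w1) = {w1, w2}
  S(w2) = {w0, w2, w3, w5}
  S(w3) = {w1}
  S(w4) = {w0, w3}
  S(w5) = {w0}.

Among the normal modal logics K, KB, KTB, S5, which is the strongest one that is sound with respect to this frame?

K

Symmetric (axiom B): no — w0 S w1 but not w1 S w0.
Reflexive (axiom T): no — w0 is not related to itself.
Euclidean (axiom 5): no — w0 S w1 and w0 S w3, but not w1 S w3.
So F validates K; KB would additionally require S to be symmetric. The strongest is K.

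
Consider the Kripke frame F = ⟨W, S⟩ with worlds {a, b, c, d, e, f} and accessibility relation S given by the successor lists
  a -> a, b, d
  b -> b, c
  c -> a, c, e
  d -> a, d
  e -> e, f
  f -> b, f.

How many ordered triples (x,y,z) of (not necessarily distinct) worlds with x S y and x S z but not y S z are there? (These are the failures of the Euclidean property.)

Enumerating: (a,b,a), (a,b,d), (a,d,b), (b,c,b), (c,a,c), (c,a,e), (c,e,a), (c,e,c), (e,f,e), (f,b,f).

10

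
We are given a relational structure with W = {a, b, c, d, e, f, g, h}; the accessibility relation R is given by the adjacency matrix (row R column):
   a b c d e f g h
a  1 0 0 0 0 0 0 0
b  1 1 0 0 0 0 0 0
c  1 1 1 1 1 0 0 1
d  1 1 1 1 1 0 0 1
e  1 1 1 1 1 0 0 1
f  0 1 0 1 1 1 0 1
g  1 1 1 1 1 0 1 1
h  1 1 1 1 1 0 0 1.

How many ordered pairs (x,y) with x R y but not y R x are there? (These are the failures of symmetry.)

19

Enumerating: (b,a), (c,a), (c,b), (d,a), (d,b), (e,a), (e,b), (f,b), (f,d), (f,e), (f,h), (g,a), … and 7 more.
Total: 19.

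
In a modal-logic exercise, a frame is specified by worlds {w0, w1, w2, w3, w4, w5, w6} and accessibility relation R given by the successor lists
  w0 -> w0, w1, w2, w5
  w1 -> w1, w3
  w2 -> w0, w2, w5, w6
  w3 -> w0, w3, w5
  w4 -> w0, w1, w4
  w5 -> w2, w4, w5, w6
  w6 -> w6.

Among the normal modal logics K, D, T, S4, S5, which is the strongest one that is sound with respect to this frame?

T

Serial (axiom D): yes — every world has a successor (e.g. w0 R w0).
Reflexive (axiom T): yes — every world is R-related to itself.
Transitive (axiom 4): no — w0 R w1 and w1 R w3, but not w0 R w3.
Euclidean (axiom 5): no — w0 R w1 and w0 R w2, but not w1 R w2.
So F validates K, D, T; S4 would additionally require R to be transitive. The strongest is T.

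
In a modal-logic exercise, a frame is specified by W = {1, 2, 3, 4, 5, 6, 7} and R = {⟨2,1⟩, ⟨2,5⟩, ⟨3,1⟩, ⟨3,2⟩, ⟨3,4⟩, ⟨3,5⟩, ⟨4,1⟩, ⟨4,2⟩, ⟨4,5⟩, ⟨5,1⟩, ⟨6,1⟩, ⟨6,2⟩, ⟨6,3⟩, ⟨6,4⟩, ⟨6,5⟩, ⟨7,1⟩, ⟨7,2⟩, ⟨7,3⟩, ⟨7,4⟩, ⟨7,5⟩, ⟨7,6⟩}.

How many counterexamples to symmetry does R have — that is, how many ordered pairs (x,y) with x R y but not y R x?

21

Enumerating: (2,1), (2,5), (3,1), (3,2), (3,4), (3,5), (4,1), (4,2), (4,5), (5,1), (6,1), (6,2), … and 9 more.
Total: 21.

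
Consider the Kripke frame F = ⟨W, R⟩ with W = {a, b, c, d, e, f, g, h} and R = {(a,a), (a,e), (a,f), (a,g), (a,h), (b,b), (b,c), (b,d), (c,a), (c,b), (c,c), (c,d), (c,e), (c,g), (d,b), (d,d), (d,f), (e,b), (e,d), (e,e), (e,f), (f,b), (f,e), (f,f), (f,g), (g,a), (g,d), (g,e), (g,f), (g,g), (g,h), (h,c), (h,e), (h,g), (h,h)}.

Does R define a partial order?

Reflexive: yes — every world is R-related to itself.
Transitive: no — a R e and e R b, but not a R b.
Antisymmetric: no — a R g and g R a with a ≠ g.
So R is not a partial order.

No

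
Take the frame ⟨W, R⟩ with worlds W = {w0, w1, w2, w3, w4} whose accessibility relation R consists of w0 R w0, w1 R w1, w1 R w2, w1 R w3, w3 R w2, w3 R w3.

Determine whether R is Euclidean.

No

Euclidean: no — w1 R w2 and w1 R w3, but not w2 R w3.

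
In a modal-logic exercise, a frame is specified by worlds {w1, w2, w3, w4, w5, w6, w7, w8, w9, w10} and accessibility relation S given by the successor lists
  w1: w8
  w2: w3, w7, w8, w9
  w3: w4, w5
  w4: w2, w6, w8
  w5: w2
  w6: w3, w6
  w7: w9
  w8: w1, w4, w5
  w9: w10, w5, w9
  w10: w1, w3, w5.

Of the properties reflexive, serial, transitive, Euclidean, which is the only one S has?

Reflexive: no — w1 is not related to itself.
Serial: yes — every world has a successor (e.g. w1 S w8).
Transitive: no — w1 S w8 and w8 S w4, but not w1 S w4.
Euclidean: no — w10 S w1 and w10 S w3, but not w1 S w3.
Only serial holds.

serial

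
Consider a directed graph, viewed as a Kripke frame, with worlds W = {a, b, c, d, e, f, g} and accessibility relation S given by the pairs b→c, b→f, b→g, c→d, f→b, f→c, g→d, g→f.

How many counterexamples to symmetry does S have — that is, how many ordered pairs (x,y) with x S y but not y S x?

6

Enumerating: (b,c), (b,g), (c,d), (f,c), (g,d), (g,f).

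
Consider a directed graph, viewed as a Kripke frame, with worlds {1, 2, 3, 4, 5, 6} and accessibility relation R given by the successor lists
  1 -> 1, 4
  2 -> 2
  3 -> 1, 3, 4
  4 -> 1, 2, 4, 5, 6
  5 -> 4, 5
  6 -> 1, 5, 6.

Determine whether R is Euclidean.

Euclidean: no — 4 R 1 and 4 R 2, but not 1 R 2.

No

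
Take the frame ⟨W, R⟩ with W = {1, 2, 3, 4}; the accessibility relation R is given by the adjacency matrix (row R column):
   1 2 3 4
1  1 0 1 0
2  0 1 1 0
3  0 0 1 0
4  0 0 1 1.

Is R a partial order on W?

Yes

Reflexive: yes — every world is R-related to itself.
Transitive: yes — every two-step R-path is closed by a direct edge.
Antisymmetric: yes — no distinct pair is related both ways.
So R is a partial order.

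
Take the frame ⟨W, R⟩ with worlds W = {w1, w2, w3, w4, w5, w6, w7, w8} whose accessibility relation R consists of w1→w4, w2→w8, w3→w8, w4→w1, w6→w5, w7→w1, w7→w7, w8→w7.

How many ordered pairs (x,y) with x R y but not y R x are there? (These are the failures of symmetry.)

5

Enumerating: (w2,w8), (w3,w8), (w6,w5), (w7,w1), (w8,w7).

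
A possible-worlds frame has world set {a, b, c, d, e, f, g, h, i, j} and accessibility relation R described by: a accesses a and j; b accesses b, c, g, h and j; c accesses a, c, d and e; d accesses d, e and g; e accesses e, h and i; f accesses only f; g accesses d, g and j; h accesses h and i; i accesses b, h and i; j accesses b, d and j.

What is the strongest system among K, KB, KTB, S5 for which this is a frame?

Symmetric (axiom B): no — a R j but not j R a.
Reflexive (axiom T): yes — every world is R-related to itself.
Euclidean (axiom 5): no — b R c and b R g, but not c R g.
So F validates K; KB would additionally require R to be symmetric. The strongest is K.

K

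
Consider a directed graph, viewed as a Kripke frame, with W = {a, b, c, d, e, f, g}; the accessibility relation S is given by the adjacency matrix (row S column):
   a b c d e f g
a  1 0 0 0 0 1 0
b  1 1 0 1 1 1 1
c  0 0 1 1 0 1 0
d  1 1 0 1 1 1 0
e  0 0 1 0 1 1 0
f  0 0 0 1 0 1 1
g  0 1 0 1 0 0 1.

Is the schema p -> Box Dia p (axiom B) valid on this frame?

Axiom B corresponds to the accessibility relation being symmetric.
Symmetric: no — a S f but not f S a.

No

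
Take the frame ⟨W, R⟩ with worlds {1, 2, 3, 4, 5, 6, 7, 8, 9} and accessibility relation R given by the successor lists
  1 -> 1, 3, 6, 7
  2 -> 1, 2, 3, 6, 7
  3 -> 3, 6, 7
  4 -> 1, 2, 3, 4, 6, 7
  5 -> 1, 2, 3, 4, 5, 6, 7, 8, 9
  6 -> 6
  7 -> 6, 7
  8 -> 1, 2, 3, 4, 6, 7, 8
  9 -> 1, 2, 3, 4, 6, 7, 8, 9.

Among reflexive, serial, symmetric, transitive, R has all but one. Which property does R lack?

Reflexive: yes — every world is R-related to itself.
Serial: yes — every world has a successor (e.g. 1 R 1).
Symmetric: no — 1 R 3 but not 3 R 1.
Transitive: yes — every two-step R-path is closed by a direct edge.
Only symmetric fails.

symmetric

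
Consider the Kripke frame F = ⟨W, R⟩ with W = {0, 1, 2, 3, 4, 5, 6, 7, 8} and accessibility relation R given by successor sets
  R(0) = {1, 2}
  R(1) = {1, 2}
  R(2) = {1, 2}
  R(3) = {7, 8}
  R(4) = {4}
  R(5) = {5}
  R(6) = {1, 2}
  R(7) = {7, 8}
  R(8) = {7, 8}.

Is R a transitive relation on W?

Transitive: yes — every two-step R-path is closed by a direct edge.

Yes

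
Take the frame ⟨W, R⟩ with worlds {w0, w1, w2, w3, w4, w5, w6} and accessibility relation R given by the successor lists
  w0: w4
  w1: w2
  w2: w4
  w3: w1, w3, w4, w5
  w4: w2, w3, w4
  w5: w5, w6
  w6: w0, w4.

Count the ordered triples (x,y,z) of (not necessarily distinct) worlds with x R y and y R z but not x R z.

14

Enumerating: (w0,w4,w2), (w0,w4,w3), (w1,w2,w4), (w2,w4,w2), (w2,w4,w3), (w3,w1,w2), (w3,w4,w2), (w3,w5,w6), (w4,w3,w1), (w4,w3,w5), (w5,w6,w0), (w5,w6,w4), (w6,w4,w2), (w6,w4,w3).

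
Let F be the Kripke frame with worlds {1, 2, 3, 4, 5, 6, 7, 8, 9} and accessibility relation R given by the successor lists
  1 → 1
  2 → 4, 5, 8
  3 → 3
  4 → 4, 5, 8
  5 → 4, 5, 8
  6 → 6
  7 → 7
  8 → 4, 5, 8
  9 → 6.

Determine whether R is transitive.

Yes

Transitive: yes — every two-step R-path is closed by a direct edge.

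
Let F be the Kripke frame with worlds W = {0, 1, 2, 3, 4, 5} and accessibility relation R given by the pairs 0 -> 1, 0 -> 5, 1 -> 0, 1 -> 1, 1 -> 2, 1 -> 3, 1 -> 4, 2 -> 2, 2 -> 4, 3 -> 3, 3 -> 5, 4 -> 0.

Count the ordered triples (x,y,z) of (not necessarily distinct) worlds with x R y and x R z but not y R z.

Enumerating: (0,1,5), (0,5,1), (0,5,5), (1,0,0), (1,0,2), (1,0,3), (1,0,4), (1,2,0), (1,2,1), (1,2,3), (1,3,0), (1,3,1), … and 11 more.
Total: 23.

23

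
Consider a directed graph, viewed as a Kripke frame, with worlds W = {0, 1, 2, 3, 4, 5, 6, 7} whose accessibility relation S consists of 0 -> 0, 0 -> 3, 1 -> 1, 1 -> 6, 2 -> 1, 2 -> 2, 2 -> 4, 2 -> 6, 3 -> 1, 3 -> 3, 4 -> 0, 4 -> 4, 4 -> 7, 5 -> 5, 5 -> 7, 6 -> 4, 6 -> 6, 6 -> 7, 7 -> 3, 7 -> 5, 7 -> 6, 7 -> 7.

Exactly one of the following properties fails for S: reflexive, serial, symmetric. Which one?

symmetric

Reflexive: yes — every world is S-related to itself.
Serial: yes — every world has a successor (e.g. 0 S 0).
Symmetric: no — 0 S 3 but not 3 S 0.
Only symmetric fails.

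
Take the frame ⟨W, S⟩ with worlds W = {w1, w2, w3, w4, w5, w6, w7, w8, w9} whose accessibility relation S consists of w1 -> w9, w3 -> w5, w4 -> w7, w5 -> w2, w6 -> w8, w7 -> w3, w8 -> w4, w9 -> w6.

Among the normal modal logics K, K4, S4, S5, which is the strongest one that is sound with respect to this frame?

K

Transitive (axiom 4): no — w1 S w9 and w9 S w6, but not w1 S w6.
Reflexive (axiom T): no — w1 is not related to itself.
Euclidean (axiom 5): no — w1 S w9 and w1 S w9, but not w9 S w9.
So F validates K; K4 would additionally require S to be transitive. The strongest is K.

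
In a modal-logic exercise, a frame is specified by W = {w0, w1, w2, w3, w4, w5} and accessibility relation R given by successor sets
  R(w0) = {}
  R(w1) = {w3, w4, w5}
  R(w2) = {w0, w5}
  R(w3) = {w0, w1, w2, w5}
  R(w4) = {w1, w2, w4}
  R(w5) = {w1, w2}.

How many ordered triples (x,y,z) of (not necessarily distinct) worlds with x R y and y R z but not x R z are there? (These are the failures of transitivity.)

Enumerating: (w1,w3,w0), (w1,w3,w1), (w1,w3,w2), (w1,w4,w1), (w1,w4,w2), (w1,w5,w1), (w1,w5,w2), (w2,w5,w1), (w2,w5,w2), (w3,w1,w3), (w3,w1,w4), (w4,w1,w3), … and 8 more.
Total: 20.

20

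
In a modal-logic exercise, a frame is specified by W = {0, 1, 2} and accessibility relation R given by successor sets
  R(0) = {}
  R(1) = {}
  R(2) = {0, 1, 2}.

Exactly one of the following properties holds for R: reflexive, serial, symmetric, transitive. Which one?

Reflexive: no — 0 is not related to itself.
Serial: no — 0 has no R-successor.
Symmetric: no — 2 R 0 but not 0 R 2.
Transitive: yes — every two-step R-path is closed by a direct edge.
Only transitive holds.

transitive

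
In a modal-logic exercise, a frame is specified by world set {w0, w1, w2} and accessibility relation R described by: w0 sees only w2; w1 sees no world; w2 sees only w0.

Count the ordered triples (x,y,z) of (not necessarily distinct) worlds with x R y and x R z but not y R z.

Enumerating: (w0,w2,w2), (w2,w0,w0).

2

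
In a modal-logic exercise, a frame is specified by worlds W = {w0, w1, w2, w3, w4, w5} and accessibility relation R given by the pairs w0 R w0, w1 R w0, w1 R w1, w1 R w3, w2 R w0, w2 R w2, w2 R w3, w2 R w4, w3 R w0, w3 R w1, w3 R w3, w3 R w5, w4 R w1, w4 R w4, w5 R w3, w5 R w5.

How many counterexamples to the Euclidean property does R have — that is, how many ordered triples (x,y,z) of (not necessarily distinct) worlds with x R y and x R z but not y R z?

17

Enumerating: (w1,w0,w1), (w1,w0,w3), (w2,w0,w2), (w2,w0,w3), (w2,w0,w4), (w2,w3,w2), (w2,w3,w4), (w2,w4,w0), (w2,w4,w2), (w2,w4,w3), (w3,w0,w1), (w3,w0,w3), (w3,w0,w5), (w3,w1,w5), (w3,w5,w0), (w3,w5,w1), (w4,w1,w4).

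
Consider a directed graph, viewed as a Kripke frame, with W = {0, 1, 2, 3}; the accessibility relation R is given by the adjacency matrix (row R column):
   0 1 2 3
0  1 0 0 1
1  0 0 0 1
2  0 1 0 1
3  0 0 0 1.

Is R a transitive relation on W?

Yes

Transitive: yes — every two-step R-path is closed by a direct edge.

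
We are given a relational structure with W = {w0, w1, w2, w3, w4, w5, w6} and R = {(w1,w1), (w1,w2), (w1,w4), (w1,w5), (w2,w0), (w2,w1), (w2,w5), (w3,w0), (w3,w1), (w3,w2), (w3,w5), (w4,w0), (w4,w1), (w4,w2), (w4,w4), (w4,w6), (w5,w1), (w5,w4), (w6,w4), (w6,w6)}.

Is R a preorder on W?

Reflexive: no — w0 is not related to itself.
Transitive: no — w1 R w2 and w2 R w0, but not w1 R w0.
So R is not a preorder.

No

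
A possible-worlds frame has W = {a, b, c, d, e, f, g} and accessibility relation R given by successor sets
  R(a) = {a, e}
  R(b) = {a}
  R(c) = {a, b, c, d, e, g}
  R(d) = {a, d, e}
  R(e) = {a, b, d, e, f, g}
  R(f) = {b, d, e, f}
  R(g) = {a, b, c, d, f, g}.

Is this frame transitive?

Transitive: no — a R e and e R b, but not a R b.

No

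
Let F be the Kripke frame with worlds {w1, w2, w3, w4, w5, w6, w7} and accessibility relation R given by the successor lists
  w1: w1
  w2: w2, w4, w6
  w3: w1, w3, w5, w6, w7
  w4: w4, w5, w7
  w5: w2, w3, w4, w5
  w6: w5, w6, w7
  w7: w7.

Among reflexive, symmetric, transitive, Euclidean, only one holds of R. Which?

Reflexive: yes — every world is R-related to itself.
Symmetric: no — w2 R w4 but not w4 R w2.
Transitive: no — w2 R w4 and w4 R w5, but not w2 R w5.
Euclidean: no — w2 R w4 and w2 R w6, but not w4 R w6.
Only reflexive holds.

reflexive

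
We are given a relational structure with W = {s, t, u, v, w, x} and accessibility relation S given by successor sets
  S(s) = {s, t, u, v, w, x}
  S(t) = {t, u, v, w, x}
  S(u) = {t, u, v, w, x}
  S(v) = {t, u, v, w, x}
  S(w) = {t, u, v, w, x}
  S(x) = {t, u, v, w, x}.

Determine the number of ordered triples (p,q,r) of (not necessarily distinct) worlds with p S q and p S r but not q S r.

Enumerating: (s,t,s), (s,u,s), (s,v,s), (s,w,s), (s,x,s).

5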